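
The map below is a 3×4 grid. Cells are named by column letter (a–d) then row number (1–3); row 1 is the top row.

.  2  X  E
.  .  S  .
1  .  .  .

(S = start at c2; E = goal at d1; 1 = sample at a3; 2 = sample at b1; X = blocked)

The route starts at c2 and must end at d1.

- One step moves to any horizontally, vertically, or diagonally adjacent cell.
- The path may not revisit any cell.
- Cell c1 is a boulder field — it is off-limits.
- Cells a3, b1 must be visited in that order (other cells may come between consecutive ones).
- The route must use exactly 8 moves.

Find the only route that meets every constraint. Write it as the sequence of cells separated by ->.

The waypoints must appear in the order a3, b1, with no cell reused.
Route from c2: down-left to b3, left to a3, up to a2, up-right to b1, down to b2, down-right to c3, up-right to d2, up to d1 — 8 moves in all.
Check: order respected (1 at step 2, 2 at step 4); 8 moves as required.

c2 -> b3 -> a3 -> a2 -> b1 -> b2 -> c3 -> d2 -> d1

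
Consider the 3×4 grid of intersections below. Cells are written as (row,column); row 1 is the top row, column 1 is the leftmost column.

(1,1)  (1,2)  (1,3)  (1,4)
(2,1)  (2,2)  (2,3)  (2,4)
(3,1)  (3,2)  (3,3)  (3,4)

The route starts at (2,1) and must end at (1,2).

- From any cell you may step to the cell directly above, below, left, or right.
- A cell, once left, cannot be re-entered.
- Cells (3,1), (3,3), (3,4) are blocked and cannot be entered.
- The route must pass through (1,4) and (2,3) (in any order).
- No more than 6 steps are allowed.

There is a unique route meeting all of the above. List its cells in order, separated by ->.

(2,1) -> (2,2) -> (2,3) -> (2,4) -> (1,4) -> (1,3) -> (1,2)

Any route must reach (1,4) and (2,3) and still end at (1,2) within 6 moves, so the order of the required stops is forced.
Route from (2,1): right 3 to (2,4), up 1 to (1,4), left 2 to (1,2) — 6 moves in all.
Check: all required cells visited; 6 ≤ 6 moves.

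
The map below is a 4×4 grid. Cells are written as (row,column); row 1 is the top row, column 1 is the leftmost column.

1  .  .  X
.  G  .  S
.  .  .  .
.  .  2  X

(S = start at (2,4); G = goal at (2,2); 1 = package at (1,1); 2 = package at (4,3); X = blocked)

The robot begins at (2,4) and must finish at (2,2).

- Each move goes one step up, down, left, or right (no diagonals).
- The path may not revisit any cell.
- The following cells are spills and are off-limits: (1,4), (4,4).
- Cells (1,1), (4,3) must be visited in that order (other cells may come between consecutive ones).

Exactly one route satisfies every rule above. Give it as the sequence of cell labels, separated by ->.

(2,4) -> (2,3) -> (1,3) -> (1,2) -> (1,1) -> (2,1) -> (3,1) -> (4,1) -> (4,2) -> (4,3) -> (3,3) -> (3,2) -> (2,2)

The waypoints must appear in the order (1,1), (4,3), with no cell reused.
Route from (2,4): left 1 to (2,3), up 1 to (1,3), left 2 to (1,1), down 3 to (4,1), right 2 to (4,3), up 1 to (3,3), left 1 to (3,2), up 1 to (2,2) — 12 moves in all.
Check: order respected (1 at step 4, 2 at step 9).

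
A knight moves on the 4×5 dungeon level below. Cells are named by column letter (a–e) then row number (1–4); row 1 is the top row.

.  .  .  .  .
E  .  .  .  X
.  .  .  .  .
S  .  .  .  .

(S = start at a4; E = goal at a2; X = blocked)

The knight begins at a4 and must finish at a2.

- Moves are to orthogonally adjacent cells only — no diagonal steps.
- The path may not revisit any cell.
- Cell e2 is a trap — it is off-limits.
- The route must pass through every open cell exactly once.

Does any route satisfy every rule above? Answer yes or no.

no

Cell e1 has only one open neighbour but is neither the start nor the goal, so a Hamiltonian route would have to both enter and leave it through the same neighbour — impossible without revisiting.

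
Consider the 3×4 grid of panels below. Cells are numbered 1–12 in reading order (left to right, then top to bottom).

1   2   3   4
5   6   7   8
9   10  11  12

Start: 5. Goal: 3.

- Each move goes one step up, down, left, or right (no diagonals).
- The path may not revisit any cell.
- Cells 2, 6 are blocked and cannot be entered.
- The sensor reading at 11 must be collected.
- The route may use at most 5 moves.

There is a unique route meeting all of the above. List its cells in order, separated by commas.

5, 9, 10, 11, 7, 3

Any route must reach 11 and still end at 3 within 5 moves, so the order of the required stops is forced.
Route from 5: down 1 to 9, right 2 to 11, up 2 to 3 — 5 moves in all.
Check: all required cells visited; 5 ≤ 5 moves.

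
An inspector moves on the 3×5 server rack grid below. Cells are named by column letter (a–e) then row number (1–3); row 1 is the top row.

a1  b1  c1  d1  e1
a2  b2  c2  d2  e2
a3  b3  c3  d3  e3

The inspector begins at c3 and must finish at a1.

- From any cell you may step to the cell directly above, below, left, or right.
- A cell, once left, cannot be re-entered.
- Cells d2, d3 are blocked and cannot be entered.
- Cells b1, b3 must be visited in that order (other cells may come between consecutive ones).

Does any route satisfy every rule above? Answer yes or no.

One route that works: c3 → c2 → c1 → b1 → b2 → b3 → a3 → a2 → a1.

yes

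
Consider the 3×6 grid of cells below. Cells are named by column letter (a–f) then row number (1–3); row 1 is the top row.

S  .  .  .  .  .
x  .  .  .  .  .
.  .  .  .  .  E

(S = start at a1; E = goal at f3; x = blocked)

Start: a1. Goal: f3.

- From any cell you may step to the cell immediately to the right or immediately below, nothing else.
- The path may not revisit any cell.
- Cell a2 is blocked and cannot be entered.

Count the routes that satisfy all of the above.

A right/down-only route from a1 to f3 makes exactly 2 down-moves and 5 right-moves in some order.
With no other constraints that would be C(7,2) = 21 routes.
Subtract routes through each blocked cell (inclusion–exclusion for overlaps): − through a2: 6 → 15.
That gives 15 routes.

15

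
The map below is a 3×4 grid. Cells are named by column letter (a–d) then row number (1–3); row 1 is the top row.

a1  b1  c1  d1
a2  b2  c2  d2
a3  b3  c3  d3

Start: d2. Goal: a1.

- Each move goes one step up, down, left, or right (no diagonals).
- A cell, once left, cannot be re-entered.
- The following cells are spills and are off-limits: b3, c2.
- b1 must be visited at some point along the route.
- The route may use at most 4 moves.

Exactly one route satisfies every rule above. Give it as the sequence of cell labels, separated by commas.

The 4-move cap with required stops at b1 leaves no slack for detours.
Route from d2: up 1 to d1, left 3 to a1 — 4 moves in all.
Check: all required cells visited; 4 ≤ 4 moves.

d2, d1, c1, b1, a1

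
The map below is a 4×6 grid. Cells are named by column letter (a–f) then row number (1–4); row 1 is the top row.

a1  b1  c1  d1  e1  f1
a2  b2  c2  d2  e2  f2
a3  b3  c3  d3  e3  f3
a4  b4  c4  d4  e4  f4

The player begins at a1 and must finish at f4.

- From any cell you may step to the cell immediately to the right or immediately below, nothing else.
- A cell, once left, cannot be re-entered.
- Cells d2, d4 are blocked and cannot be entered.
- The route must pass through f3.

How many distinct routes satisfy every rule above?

A right/down-only route from a1 to f4 makes exactly 3 down-moves and 5 right-moves in some order.
With no other constraints that would be C(8,3) = 56 routes.
Split at f3 and multiply the segment counts (each segment already excludes blocked cells): a1→f3: 9; f3→f4: 1; product = 9.
That gives 9 routes.

9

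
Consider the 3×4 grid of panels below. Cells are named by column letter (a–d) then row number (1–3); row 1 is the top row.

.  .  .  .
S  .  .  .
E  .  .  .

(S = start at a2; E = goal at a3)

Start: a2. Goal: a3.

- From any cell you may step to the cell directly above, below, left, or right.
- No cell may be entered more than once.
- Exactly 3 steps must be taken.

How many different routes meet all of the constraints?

1

Need simple routes of exactly 3 moves from a2 to a3 (Manhattan distance 1, so 1 moves are spent on a detour and 1 undoing it).
Enumerating: a2 b2 b3 a3.
That gives 1 route.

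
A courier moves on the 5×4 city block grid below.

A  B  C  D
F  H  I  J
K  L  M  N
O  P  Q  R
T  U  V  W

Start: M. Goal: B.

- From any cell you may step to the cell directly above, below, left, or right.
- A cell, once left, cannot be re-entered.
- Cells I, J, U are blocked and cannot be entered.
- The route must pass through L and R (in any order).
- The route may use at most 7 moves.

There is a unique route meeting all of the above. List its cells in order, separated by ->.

Any route must reach L and R and still end at B within 7 moves, so the order of the required stops is forced.
Route from M: right to N, down to R, 2× left (reaching P), 3× up (reaching B) — 7 moves in all.
Check: all required cells visited; 7 ≤ 7 moves.

M -> N -> R -> Q -> P -> L -> H -> B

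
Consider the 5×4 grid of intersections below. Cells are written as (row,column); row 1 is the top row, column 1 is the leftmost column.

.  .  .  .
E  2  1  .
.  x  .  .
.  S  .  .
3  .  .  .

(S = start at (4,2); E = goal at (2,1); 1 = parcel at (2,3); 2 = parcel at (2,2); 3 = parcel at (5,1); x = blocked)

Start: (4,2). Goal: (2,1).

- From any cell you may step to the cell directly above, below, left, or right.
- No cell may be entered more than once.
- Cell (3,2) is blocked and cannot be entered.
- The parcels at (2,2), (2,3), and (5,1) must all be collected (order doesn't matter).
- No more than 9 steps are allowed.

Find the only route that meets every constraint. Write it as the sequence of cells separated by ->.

(4,2) -> (4,1) -> (5,1) -> (5,2) -> (5,3) -> (4,3) -> (3,3) -> (2,3) -> (2,2) -> (2,1)

The 9-move cap with required stops at (2,2), (2,3), (5,1) leaves no slack for detours.
Route from (4,2): left to (4,1), down to (5,1), 2× right (reaching (5,3)), 3× up (reaching (2,3)), 2× left (reaching (2,1)) — 9 moves in all.
Check: all required cells visited; 9 ≤ 9 moves.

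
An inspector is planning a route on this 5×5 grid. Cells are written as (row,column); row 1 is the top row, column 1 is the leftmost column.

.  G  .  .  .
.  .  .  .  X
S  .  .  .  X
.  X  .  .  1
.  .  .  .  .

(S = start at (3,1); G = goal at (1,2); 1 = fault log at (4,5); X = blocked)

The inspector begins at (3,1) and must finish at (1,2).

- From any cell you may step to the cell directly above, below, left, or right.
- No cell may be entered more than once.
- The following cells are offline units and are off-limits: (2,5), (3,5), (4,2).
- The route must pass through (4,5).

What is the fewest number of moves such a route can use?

13

Any route passes through (4,5) somewhere between (3,1) and (1,2). Summing Manhattan distances along the two legs ((3,1) → (4,5) → (1,2)) gives a lower bound of 5 + 6 = 11 moves.
The shortest route satisfying every rule uses 13 moves: (3,1) → (4,1) → (5,1) → (5,2) → (5,3) → (5,4) → (5,5) → (4,5) → (4,4) → (3,4) → (2,4) → (1,4) → (1,3) → (1,2).
The no-revisit rule (legs can't share cells) pushes the minimum above the 11-move bound; an exhaustive check rules out every length from 11 to 12, leaving 13 as the minimum.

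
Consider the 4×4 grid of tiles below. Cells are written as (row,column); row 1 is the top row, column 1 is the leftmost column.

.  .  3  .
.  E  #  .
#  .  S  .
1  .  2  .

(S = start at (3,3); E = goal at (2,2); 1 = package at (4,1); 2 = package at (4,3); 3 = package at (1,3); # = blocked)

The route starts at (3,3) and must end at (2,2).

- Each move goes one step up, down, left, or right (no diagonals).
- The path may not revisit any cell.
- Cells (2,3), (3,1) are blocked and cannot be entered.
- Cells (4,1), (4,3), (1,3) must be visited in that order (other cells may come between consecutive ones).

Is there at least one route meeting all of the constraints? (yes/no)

(4,1) must be visited but has only one open neighbour ((4,2)), and it is neither the start nor the goal — the route would have to enter and leave through (4,2), re-entering it.

no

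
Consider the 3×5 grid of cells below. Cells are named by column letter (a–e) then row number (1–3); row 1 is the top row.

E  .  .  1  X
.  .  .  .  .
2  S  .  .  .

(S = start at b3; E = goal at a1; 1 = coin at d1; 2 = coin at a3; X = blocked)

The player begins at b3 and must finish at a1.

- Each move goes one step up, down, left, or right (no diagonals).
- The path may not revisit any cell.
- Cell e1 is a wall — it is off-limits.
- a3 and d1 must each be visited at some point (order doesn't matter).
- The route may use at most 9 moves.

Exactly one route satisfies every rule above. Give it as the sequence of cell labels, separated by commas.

Any route must reach a3 and d1 and still end at a1 within 9 moves, so the order of the required stops is forced.
Route from b3: left 1 to a3, up 1 to a2, right 3 to d2, up 1 to d1, left 3 to a1 — 9 moves in all.
Check: all required cells visited; 9 ≤ 9 moves.

b3, a3, a2, b2, c2, d2, d1, c1, b1, a1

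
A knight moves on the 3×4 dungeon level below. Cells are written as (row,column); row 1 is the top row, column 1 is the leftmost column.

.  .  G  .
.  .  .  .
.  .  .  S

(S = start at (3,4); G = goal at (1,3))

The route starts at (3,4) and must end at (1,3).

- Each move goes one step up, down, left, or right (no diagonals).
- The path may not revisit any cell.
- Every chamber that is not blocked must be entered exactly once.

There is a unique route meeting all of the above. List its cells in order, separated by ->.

Need to visit all 12 open cells exactly once, starting at (3,4) and ending at (1,3).
Route from (3,4): 3× left (reaching (3,1)), 2× up (reaching (1,1)), right to (1,2), down to (2,2), 2× right (reaching (2,4)), up to (1,4), left to (1,3) — 11 moves in all.
Check: all 12 open cells covered.

(3,4) -> (3,3) -> (3,2) -> (3,1) -> (2,1) -> (1,1) -> (1,2) -> (2,2) -> (2,3) -> (2,4) -> (1,4) -> (1,3)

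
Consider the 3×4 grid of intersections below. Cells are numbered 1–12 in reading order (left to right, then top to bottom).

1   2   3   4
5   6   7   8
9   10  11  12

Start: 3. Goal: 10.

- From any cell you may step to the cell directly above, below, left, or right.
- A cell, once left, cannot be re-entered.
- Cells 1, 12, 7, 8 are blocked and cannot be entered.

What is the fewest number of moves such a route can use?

3

The Manhattan distance from 3 to 10 is |1−3| + |3−2| = 3, so at least 3 moves are needed.
A route of 3 moves achieves this: 3 → 2 → 6 → 10.
Since 3 matches the lower bound, it is optimal.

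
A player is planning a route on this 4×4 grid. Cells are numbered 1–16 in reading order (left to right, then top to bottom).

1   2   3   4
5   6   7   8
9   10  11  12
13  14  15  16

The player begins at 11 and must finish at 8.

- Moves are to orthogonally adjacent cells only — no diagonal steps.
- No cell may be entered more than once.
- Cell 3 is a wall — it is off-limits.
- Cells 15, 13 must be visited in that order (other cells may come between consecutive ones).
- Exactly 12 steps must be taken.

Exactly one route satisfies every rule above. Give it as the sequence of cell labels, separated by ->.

The waypoints must appear in the order 15, 13, with no cell reused.
Route from 11: right to 12, down to 16, 3× left (reaching 13), 3× up (reaching 1), right to 2, down to 6, 2× right (reaching 8) — 12 moves in all.
Check: order respected (15 at step 3, 13 at step 5); 12 moves as required.

11 -> 12 -> 16 -> 15 -> 14 -> 13 -> 9 -> 5 -> 1 -> 2 -> 6 -> 7 -> 8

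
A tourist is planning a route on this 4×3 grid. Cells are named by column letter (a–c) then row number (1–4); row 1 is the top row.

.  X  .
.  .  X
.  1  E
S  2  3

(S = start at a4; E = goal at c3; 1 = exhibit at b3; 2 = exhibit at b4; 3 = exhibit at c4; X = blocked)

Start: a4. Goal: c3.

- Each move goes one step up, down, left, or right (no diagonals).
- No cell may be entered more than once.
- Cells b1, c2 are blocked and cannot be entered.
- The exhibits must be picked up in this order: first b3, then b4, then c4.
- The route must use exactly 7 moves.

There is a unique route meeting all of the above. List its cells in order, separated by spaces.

a4 a3 a2 b2 b3 b4 c4 c3

The waypoints must appear in the order b3, b4, c4, with no cell reused.
Route from a4: up 2 to a2, right 1 to b2, down 2 to b4, right 1 to c4, up 1 to c3 — 7 moves in all.
Check: order respected (1 at step 4, 2 at step 5, 3 at step 6); 7 moves as required.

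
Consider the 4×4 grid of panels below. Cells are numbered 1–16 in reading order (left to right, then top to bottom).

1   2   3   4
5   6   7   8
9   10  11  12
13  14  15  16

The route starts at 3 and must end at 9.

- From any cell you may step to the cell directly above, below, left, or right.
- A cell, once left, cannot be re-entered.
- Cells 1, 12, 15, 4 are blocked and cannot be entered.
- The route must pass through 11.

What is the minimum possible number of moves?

Any route passes through 11 somewhere between 3 and 9. Summing Manhattan distances along the two legs (3 → 11 → 9) gives a lower bound of 2 + 2 = 4 moves.
A route of 4 moves achieves this: 3 → 7 → 11 → 10 → 9.
Since 4 matches the lower bound, it is optimal.

4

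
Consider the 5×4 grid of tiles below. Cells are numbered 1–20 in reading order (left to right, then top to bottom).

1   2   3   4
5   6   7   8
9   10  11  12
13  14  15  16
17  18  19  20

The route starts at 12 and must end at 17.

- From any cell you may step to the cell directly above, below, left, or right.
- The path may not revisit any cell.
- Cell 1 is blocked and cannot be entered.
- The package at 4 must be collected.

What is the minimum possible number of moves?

9

Any route passes through 4 somewhere between 12 and 17. Summing Manhattan distances along the two legs (12 → 4 → 17) gives a lower bound of 2 + 7 = 9 moves.
A route of 9 moves achieves this: 12 → 8 → 4 → 3 → 7 → 11 → 15 → 19 → 18 → 17.
Since 9 matches the lower bound, it is optimal.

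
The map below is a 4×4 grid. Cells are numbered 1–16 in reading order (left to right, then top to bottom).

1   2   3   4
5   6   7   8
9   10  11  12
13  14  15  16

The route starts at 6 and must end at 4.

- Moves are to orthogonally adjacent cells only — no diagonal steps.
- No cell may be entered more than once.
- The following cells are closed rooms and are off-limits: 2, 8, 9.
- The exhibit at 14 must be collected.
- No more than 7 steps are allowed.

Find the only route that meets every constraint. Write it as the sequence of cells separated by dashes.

6 - 10 - 14 - 15 - 11 - 7 - 3 - 4

Any route must reach 14 and still end at 4 within 7 moves, so the order of the required stops is forced.
Route from 6: down 2 to 14, right 1 to 15, up 3 to 3, right 1 to 4 — 7 moves in all.
Check: all required cells visited; 7 ≤ 7 moves.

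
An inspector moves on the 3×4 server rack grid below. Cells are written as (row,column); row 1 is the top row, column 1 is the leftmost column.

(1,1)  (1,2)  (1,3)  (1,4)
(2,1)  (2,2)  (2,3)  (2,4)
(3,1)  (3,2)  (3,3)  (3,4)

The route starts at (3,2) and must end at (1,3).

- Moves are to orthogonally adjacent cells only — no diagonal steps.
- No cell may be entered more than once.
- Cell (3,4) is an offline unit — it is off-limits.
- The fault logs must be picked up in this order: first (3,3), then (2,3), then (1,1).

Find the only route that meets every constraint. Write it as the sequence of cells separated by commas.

(3,2), (3,3), (2,3), (2,2), (2,1), (1,1), (1,2), (1,3)

The waypoints must appear in the order (3,3), (2,3), (1,1), with no cell reused.
Route from (3,2): right to (3,3), up to (2,3), 2× left (reaching (2,1)), up to (1,1), 2× right (reaching (1,3)) — 7 moves in all.
Check: order respected ((3,3) at step 1, (2,3) at step 2, (1,1) at step 5).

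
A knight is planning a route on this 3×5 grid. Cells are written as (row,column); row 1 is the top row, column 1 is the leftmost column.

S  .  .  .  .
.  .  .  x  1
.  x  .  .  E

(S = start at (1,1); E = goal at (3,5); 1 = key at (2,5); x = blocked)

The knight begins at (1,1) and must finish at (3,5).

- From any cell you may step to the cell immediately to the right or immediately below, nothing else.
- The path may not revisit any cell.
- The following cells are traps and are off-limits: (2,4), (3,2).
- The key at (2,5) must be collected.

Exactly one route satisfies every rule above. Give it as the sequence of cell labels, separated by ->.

Moves only go right or down, so the column and row indices never decrease.
Route from (1,1): right 4 to (1,5), down 2 to (3,5) — 6 moves in all.
Check: all required cells visited.

(1,1) -> (1,2) -> (1,3) -> (1,4) -> (1,5) -> (2,5) -> (3,5)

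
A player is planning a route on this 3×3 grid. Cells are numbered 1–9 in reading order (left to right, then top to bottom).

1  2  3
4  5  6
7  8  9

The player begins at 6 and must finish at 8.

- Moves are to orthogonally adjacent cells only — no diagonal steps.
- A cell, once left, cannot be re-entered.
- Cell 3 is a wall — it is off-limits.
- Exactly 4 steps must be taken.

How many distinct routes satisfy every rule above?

Need simple routes of exactly 4 moves from 6 to 8 (Manhattan distance 2, so 1 moves are spent on a detour and 1 undoing it).
Enumerating: 6 5 4 7 8.
That gives 1 route.

1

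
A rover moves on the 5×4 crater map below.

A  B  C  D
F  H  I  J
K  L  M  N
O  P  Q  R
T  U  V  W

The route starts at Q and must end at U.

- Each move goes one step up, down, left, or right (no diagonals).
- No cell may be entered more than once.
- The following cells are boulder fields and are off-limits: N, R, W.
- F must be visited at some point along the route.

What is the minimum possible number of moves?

Any route passes through F somewhere between Q and U. Summing Manhattan distances along the two legs (Q → F → U) gives a lower bound of 4 + 4 = 8 moves.
A route of 8 moves achieves this: Q → M → I → H → F → K → O → T → U.
Since 8 matches the lower bound, it is optimal.

8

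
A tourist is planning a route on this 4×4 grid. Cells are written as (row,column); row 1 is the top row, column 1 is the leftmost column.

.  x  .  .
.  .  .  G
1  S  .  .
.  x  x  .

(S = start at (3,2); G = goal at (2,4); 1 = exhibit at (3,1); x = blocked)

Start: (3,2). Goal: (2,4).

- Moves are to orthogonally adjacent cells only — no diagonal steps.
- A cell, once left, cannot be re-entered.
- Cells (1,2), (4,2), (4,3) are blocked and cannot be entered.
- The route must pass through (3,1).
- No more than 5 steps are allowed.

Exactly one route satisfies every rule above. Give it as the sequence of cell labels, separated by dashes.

Any route must reach (3,1) and still end at (2,4) within 5 moves, so the order of the required stops is forced.
Route from (3,2): left to (3,1), up to (2,1), 3× right (reaching (2,4)) — 5 moves in all.
Check: all required cells visited; 5 ≤ 5 moves.

(3,2) - (3,1) - (2,1) - (2,2) - (2,3) - (2,4)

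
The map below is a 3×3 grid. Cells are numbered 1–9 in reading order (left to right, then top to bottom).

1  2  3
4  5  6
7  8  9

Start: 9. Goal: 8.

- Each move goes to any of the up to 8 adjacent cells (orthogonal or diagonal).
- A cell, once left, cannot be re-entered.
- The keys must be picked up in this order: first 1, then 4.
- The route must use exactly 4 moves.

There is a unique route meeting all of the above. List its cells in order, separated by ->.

The waypoints must appear in the order 1, 4, with no cell reused.
Route from 9: 2× up-left (reaching 1), down to 4, down-right to 8 — 4 moves in all.
Check: order respected (1 at step 2, 4 at step 3); 4 moves as required.

9 -> 5 -> 1 -> 4 -> 8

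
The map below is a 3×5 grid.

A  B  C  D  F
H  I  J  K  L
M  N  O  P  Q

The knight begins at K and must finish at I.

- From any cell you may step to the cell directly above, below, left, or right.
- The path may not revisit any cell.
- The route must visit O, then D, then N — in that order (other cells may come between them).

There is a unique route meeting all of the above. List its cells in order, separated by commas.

The waypoints must appear in the order O, D, N, with no cell reused.
Route from K: left to J, down to O, 2× right (reaching Q), 2× up (reaching F), 4× left (reaching A), 2× down (reaching M), right to N, up to I — 14 moves in all.
Check: order respected (O at step 2, D at step 7, N at step 13).

K, J, O, P, Q, L, F, D, C, B, A, H, M, N, I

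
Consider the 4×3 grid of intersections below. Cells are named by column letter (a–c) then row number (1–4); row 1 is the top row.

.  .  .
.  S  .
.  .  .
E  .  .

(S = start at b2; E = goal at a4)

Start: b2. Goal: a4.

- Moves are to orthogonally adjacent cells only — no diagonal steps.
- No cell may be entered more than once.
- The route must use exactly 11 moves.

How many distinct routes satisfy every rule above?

4

Need simple routes of exactly 11 moves from b2 to a4 (Manhattan distance 3, so 4 moves are spent on a detour and 4 undoing it).
Enumerating: b2 b3 b4 c4 c3 c2 c1 b1 a1 a2 a3 a4 | b2 b3 a3 a2 a1 b1 c1 c2 c3 c4 b4 a4 | b2 a2 a1 b1 c1 c2 c3 c4 b4 b3 a3 a4 | b2 c2 c1 b1 a1 a2 a3 b3 c3 c4 b4 a4.
That gives 4 routes.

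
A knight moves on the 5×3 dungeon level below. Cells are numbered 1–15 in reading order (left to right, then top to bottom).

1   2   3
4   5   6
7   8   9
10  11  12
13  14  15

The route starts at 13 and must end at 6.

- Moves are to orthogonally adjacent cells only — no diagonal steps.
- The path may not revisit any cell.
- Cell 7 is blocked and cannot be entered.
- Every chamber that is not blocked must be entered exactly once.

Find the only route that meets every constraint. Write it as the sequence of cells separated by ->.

13 -> 10 -> 11 -> 14 -> 15 -> 12 -> 9 -> 8 -> 5 -> 4 -> 1 -> 2 -> 3 -> 6

Need to visit all 14 open cells exactly once, starting at 13 and ending at 6.
Cell 3 has only two open neighbours (6 and 2), so the path must pass straight through it: one of those is the cell it's entered from and the other is where it exits.
Route from 13: up to 10, right to 11, down to 14, right to 15, 2× up (reaching 9), left to 8, up to 5, left to 4, up to 1, 2× right (reaching 3), down to 6 — 13 moves in all.
Check: all 14 open cells covered.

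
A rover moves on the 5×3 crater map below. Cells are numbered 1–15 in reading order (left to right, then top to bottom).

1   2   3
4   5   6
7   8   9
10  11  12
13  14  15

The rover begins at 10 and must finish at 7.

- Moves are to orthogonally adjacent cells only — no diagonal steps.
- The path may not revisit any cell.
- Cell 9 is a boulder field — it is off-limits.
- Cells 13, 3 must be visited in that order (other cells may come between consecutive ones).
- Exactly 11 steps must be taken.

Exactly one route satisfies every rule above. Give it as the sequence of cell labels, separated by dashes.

10 - 13 - 14 - 11 - 8 - 5 - 6 - 3 - 2 - 1 - 4 - 7

The waypoints must appear in the order 13, 3, with no cell reused.
Route from 10: down 1 to 13, right 1 to 14, up 3 to 5, right 1 to 6, up 1 to 3, left 2 to 1, down 2 to 7 — 11 moves in all.
Check: order respected (13 at step 1, 3 at step 7); 11 moves as required.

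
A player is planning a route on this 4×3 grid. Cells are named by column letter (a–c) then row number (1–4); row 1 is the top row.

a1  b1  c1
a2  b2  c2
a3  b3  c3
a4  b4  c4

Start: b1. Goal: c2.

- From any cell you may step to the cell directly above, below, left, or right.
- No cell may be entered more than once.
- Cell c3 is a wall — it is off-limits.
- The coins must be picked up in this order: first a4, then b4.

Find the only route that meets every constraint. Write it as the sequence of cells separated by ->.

The waypoints must appear in the order a4, b4, with no cell reused.
Route from b1: left 1 to a1, down 3 to a4, right 1 to b4, up 2 to b2, right 1 to c2 — 8 moves in all.
Check: order respected (a4 at step 4, b4 at step 5).

b1 -> a1 -> a2 -> a3 -> a4 -> b4 -> b3 -> b2 -> c2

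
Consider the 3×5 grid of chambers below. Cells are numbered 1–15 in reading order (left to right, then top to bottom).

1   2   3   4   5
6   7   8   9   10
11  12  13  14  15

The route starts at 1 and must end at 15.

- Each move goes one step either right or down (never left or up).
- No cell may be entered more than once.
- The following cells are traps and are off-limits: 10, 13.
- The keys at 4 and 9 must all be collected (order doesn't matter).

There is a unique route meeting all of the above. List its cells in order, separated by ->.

1 -> 2 -> 3 -> 4 -> 9 -> 14 -> 15

Moves only go right or down, so the column and row indices never decrease.
Route from 1: right 3 to 4, down 2 to 14, right 1 to 15 — 6 moves in all.
Check: all required cells visited.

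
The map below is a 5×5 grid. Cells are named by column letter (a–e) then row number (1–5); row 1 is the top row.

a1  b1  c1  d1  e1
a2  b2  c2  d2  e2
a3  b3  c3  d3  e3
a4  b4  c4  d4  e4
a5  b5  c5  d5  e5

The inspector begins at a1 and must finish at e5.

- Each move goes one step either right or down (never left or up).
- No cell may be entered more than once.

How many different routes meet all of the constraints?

A right/down-only route from a1 to e5 makes exactly 4 down-moves and 4 right-moves in some order.
With no other constraints that would be C(8,4) = 70 routes.
That gives 70 routes.

70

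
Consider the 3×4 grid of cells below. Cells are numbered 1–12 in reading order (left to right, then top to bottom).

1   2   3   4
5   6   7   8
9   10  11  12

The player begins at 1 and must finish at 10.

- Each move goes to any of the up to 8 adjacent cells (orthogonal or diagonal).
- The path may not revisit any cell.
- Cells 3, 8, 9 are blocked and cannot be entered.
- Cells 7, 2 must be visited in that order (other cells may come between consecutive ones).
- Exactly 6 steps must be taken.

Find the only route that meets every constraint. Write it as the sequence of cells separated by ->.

1 -> 6 -> 11 -> 7 -> 2 -> 5 -> 10

The waypoints must appear in the order 7, 2, with no cell reused.
Route from 1: 2× down-right (reaching 11), up to 7, up-left to 2, down-left to 5, down-right to 10 — 6 moves in all.
Check: order respected (7 at step 3, 2 at step 4); 6 moves as required.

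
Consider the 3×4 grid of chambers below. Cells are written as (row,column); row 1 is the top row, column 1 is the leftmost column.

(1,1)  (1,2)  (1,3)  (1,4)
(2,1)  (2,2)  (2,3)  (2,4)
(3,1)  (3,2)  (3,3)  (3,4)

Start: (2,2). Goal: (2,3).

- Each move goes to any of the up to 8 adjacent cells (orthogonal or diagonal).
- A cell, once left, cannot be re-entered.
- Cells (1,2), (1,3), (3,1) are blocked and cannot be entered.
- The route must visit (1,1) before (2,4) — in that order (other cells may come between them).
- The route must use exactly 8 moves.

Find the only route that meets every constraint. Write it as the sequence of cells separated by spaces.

(2,2) (1,1) (2,1) (3,2) (3,3) (3,4) (2,4) (1,4) (2,3)

The waypoints must appear in the order (1,1), (2,4), with no cell reused.
Route from (2,2): up-left to (1,1), down to (2,1), down-right to (3,2), 2× right (reaching (3,4)), 2× up (reaching (1,4)), down-left to (2,3) — 8 moves in all.
Check: order respected ((1,1) at step 1, (2,4) at step 6); 8 moves as required.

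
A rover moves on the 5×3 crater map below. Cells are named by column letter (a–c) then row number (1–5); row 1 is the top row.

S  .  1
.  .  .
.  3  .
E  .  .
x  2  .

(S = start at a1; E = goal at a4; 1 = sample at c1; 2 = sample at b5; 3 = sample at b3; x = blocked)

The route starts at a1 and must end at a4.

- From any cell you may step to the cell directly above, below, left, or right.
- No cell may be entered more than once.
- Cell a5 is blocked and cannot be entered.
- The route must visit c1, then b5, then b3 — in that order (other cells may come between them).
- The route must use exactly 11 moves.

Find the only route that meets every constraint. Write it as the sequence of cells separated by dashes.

The waypoints must appear in the order c1, b5, b3, with no cell reused.
Route from a1: 2× right (reaching c1), 4× down (reaching c5), left to b5, 2× up (reaching b3), left to a3, down to a4 — 11 moves in all.
Check: order respected (1 at step 2, 2 at step 7, 3 at step 9); 11 moves as required.

a1 - b1 - c1 - c2 - c3 - c4 - c5 - b5 - b4 - b3 - a3 - a4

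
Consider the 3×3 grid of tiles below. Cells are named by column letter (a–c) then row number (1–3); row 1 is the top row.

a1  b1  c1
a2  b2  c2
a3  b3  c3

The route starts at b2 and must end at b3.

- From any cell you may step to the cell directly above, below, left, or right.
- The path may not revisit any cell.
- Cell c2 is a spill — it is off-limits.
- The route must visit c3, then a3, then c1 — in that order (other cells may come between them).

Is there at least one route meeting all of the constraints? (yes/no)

no

c3 must be visited but has only one open neighbour (b3), and it is neither the start nor the goal — the route would have to enter and leave through b3, re-entering it.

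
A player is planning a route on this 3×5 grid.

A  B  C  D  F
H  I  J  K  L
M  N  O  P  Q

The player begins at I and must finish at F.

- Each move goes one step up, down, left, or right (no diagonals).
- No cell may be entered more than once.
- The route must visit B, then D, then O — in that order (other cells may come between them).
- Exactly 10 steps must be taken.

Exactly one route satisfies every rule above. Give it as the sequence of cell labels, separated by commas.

The waypoints must appear in the order B, D, O, with no cell reused.
Route from I: up 1 to B, right 2 to D, down 1 to K, left 1 to J, down 1 to O, right 2 to Q, up 2 to F — 10 moves in all.
Check: order respected (B at step 1, D at step 3, O at step 6); 10 moves as required.

I, B, C, D, K, J, O, P, Q, L, F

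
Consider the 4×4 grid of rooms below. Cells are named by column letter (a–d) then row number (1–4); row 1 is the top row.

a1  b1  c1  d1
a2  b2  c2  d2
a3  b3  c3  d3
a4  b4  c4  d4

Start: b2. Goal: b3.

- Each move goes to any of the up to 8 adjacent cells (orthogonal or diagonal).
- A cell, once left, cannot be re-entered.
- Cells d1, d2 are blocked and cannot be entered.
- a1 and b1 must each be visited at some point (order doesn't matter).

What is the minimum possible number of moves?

Any route passes through a1 and b1 in some order between b2 and b3. Summing Chebyshev distances along each leg and taking the cheapest ordering (b2 → a1 → b1 → b3) gives a lower bound of 1 + 1 + 2 = 4 moves.
A route of 4 moves achieves this: b2 → a1 → b1 → a2 → b3.
Since 4 matches the lower bound, it is optimal.

4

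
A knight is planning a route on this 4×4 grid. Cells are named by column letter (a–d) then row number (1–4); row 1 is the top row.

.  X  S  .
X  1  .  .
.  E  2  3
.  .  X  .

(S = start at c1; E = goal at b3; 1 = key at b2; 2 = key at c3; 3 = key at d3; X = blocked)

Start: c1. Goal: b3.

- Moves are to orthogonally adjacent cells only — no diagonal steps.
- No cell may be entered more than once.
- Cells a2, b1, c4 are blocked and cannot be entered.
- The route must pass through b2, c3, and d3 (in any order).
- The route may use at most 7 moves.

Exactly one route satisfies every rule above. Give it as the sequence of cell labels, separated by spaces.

c1 d1 d2 d3 c3 c2 b2 b3

Any route must reach b2, c3, and d3 and still end at b3 within 7 moves, so the order of the required stops is forced.
Route from c1: right 1 to d1, down 2 to d3, left 1 to c3, up 1 to c2, left 1 to b2, down 1 to b3 — 7 moves in all.
Check: all required cells visited; 7 ≤ 7 moves.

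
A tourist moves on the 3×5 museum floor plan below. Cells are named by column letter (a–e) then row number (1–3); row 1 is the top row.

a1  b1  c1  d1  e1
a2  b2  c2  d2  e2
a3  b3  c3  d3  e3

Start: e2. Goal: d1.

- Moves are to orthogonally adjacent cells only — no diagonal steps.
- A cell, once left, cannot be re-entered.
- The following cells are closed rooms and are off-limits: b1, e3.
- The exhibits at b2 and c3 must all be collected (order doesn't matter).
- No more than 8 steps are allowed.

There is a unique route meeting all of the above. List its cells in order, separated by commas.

The budget equals the shortest possible length, so every move has to be on a shortest route through the required cells.
Route from e2: left 1 to d2, down 1 to d3, left 2 to b3, up 1 to b2, right 1 to c2, up 1 to c1, right 1 to d1 — 8 moves in all.
Check: all required cells visited; 8 ≤ 8 moves.

e2, d2, d3, c3, b3, b2, c2, c1, d1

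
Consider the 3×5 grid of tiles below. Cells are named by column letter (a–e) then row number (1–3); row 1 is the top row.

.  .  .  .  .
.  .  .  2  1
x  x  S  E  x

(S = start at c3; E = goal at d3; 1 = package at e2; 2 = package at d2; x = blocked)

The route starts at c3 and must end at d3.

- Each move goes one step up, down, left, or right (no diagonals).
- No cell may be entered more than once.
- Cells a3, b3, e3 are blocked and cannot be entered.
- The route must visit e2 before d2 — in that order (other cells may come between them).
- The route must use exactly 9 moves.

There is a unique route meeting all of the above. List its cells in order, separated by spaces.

c3 c2 b2 b1 c1 d1 e1 e2 d2 d3

The waypoints must appear in the order e2, d2, with no cell reused.
Route from c3: up 1 to c2, left 1 to b2, up 1 to b1, right 3 to e1, down 1 to e2, left 1 to d2, down 1 to d3 — 9 moves in all.
Check: order respected (1 at step 7, 2 at step 8); 9 moves as required.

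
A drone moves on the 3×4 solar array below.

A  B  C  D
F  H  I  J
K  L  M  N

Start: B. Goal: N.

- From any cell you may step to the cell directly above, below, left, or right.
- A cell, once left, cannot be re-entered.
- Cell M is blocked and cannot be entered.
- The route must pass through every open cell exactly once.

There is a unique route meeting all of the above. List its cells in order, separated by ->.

B -> A -> F -> K -> L -> H -> I -> C -> D -> J -> N

Need to visit all 11 open cells exactly once, starting at B and ending at N.
Cell A has only two open neighbours (F and B), so the path must pass straight through it: one of those is the cell it's entered from and the other is where it exits.
Route from B: left 1 to A, down 2 to K, right 1 to L, up 1 to H, right 1 to I, up 1 to C, right 1 to D, down 2 to N — 10 moves in all.
Check: all 11 open cells covered.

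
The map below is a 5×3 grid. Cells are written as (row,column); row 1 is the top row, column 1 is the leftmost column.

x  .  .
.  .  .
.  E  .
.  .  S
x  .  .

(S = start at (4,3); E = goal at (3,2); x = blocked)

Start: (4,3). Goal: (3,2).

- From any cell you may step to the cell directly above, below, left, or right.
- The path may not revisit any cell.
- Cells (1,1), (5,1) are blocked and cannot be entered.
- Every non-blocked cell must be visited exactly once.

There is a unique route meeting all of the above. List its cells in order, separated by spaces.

Need to visit all 13 open cells exactly once, starting at (4,3) and ending at (3,2).
Route from (4,3): down 1 to (5,3), left 1 to (5,2), up 1 to (4,2), left 1 to (4,1), up 2 to (2,1), right 1 to (2,2), up 1 to (1,2), right 1 to (1,3), down 2 to (3,3), left 1 to (3,2) — 12 moves in all.
Check: all 13 open cells covered.

(4,3) (5,3) (5,2) (4,2) (4,1) (3,1) (2,1) (2,2) (1,2) (1,3) (2,3) (3,3) (3,2)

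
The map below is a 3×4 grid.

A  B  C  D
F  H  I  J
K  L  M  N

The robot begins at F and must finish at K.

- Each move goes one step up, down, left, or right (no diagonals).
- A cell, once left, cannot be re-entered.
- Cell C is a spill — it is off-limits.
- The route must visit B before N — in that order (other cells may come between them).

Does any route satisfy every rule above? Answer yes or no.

yes

One route that works: F → A → B → H → I → J → N → M → L → K.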